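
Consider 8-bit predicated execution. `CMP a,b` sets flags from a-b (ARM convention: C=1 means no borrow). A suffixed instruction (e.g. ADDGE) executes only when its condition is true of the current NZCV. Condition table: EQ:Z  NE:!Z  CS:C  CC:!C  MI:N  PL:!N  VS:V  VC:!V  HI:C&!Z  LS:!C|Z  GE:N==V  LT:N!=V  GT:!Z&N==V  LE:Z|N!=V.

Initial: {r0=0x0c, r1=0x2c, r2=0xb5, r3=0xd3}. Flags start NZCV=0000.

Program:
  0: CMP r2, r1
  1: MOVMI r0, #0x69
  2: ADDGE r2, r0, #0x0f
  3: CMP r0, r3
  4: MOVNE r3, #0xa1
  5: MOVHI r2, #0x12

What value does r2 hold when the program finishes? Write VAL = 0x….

0: ✓ CMP  NZCV=1010
1: ✓ MOVMI  r0←0x69
2: · ADDGE
3: ✓ CMP  NZCV=1001
4: ✓ MOVNE  r3←0xa1
5: · MOVHI

VAL = 0xb5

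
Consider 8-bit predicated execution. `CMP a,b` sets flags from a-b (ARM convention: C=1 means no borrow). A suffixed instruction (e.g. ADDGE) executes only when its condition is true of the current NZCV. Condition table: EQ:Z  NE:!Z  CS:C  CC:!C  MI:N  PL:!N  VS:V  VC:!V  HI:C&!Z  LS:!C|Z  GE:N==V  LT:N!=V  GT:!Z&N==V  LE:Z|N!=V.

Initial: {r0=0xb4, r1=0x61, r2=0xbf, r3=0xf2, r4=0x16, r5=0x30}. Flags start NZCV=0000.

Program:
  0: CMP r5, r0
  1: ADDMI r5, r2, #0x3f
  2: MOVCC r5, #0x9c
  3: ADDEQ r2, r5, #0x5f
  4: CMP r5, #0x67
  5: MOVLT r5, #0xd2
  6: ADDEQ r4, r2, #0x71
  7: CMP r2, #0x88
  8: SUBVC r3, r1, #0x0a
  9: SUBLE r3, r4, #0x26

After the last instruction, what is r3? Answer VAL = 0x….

VAL = 0x57

0: ✓ CMP  NZCV=0000
1: · ADDMI
2: ✓ MOVCC  r5←0x9c
3: · ADDEQ
4: ✓ CMP  NZCV=0011
5: ✓ MOVLT  r5←0xd2
6: · ADDEQ
7: ✓ CMP  NZCV=0010
8: ✓ SUBVC  r3←0x57
9: · SUBLE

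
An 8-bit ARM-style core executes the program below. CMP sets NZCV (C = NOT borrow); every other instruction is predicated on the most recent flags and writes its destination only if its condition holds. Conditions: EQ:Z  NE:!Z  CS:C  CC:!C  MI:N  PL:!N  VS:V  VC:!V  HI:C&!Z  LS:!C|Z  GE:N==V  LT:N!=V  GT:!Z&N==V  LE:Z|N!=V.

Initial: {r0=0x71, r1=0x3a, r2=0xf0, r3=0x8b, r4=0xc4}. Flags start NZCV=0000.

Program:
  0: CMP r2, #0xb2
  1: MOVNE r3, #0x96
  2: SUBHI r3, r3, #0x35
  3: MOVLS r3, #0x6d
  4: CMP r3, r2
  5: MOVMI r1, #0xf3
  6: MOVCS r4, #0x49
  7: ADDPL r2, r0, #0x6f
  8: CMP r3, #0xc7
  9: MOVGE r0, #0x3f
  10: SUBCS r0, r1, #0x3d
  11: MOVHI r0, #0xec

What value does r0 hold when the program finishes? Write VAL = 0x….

VAL = 0x3f

0: ✓ CMP  NZCV=0010
1: ✓ MOVNE  r3←0x96
2: ✓ SUBHI  r3←0x61
3: · MOVLS
4: ✓ CMP  NZCV=0000
5: · MOVMI
6: · MOVCS
7: ✓ ADDPL  r2←0xe0
8: ✓ CMP  NZCV=1001
9: ✓ MOVGE  r0←0x3f
10: · SUBCS
11: · MOVHI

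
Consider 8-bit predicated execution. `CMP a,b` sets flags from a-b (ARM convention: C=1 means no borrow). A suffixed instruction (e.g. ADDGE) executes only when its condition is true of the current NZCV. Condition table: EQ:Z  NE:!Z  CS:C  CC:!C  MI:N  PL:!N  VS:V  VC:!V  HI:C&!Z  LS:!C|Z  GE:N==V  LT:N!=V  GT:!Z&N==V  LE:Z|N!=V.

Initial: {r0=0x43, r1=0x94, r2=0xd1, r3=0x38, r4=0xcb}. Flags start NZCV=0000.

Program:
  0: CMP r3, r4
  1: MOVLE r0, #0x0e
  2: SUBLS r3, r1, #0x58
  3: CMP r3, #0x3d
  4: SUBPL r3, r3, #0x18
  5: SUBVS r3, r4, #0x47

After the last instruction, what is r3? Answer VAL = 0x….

VAL = 0x3c

0: ✓ CMP  NZCV=0000
1: · MOVLE
2: ✓ SUBLS  r3←0x3c
3: ✓ CMP  NZCV=1000
4: · SUBPL
5: · SUBVS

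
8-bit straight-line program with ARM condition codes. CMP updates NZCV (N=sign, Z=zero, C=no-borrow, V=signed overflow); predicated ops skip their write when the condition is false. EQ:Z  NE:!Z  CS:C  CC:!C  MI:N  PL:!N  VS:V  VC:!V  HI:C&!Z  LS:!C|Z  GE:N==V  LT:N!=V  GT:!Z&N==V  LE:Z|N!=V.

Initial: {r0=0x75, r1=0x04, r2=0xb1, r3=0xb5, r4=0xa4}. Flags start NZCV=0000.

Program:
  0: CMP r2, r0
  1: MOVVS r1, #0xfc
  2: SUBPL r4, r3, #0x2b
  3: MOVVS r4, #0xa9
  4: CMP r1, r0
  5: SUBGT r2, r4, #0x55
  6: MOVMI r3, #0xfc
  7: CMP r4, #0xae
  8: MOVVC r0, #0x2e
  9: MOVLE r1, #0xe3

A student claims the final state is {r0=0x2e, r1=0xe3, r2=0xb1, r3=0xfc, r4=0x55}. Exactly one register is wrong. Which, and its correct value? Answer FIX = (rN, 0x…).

[0] flags=0011 → (cmp)
[1] flags=0011 VS?T → r1=0xfc
[2] flags=0011 PL?T → r4=0x8a
[3] flags=0011 VS?T → r4=0xa9
[4] flags=1010 → (cmp)
[5] flags=1010 GT?F → skip
[6] flags=1010 MI?T → r3=0xfc
[7] flags=1000 → (cmp)
[8] flags=1000 VC?T → r0=0x2e
[9] flags=1000 LE?T → r1=0xe3

FIX = (r4, 0xa9)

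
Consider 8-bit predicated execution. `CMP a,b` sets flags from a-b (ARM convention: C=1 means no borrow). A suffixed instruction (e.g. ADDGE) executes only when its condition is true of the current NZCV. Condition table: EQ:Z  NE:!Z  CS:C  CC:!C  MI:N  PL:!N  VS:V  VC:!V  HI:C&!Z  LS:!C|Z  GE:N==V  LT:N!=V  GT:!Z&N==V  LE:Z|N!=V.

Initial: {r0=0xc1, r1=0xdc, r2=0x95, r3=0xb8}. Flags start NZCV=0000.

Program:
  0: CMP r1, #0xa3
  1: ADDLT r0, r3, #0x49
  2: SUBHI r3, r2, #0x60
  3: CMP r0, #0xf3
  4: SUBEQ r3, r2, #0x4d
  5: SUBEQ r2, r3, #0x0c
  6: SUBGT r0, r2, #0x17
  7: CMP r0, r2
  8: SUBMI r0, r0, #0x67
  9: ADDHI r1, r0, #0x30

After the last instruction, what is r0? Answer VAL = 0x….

0: ✓ CMP  NZCV=0010
1: · ADDLT
2: ✓ SUBHI  r3←0x35
3: ✓ CMP  NZCV=1000
4: · SUBEQ
5: · SUBEQ
6: · SUBGT
7: ✓ CMP  NZCV=0010
8: · SUBMI
9: ✓ ADDHI  r1←0xf1

VAL = 0xc1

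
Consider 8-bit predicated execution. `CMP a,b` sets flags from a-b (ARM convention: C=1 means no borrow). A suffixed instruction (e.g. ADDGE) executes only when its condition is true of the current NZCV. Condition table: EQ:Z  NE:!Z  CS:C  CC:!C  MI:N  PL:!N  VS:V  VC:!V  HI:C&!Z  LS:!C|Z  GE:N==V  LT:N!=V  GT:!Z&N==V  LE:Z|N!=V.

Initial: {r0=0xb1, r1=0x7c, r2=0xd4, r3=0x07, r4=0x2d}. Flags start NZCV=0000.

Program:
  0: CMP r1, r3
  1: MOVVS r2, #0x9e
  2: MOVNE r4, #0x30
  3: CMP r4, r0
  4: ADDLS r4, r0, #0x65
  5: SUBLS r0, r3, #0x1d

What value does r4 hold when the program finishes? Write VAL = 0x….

[0] flags=0010 → (cmp)
[1] flags=0010 VS?F → skip
[2] flags=0010 NE?T → r4=0x30
[3] flags=0000 → (cmp)
[4] flags=0000 LS?T → r4=0x16
[5] flags=0000 LS?T → r0=0xea

VAL = 0x16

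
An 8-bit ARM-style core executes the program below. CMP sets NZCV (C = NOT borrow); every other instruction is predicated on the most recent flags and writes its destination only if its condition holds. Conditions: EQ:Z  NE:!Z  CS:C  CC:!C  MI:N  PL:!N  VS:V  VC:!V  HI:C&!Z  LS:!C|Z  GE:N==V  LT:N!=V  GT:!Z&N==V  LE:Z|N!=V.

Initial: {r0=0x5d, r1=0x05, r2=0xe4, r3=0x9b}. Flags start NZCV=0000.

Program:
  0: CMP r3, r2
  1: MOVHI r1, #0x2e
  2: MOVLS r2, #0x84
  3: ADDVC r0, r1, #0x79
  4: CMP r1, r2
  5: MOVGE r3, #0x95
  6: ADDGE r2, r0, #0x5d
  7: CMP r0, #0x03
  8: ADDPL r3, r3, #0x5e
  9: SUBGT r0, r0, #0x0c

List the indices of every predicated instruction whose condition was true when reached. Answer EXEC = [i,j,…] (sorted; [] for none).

EXEC = [2,3,5,6,8,9]

0: ✓ CMP  NZCV=1000
1: · MOVHI
2: ✓ MOVLS  r2←0x84
3: ✓ ADDVC  r0←0x7e
4: ✓ CMP  NZCV=1001
5: ✓ MOVGE  r3←0x95
6: ✓ ADDGE  r2←0xdb
7: ✓ CMP  NZCV=0010
8: ✓ ADDPL  r3←0xf3
9: ✓ SUBGT  r0←0x72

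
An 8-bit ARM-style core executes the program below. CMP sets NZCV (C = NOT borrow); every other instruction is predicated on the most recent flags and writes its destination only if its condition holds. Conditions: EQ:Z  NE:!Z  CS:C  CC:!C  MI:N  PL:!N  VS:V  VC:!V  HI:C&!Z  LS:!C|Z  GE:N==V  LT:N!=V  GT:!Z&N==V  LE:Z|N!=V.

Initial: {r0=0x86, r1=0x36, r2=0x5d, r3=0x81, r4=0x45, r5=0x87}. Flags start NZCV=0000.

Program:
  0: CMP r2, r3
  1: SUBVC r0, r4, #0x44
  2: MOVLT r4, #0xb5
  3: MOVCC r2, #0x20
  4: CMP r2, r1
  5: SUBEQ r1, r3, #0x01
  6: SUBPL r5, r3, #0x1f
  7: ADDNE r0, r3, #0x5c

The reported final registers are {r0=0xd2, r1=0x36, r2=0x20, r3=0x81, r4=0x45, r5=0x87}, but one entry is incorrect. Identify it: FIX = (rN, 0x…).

FIX = (r0, 0xdd)

0: ✓ CMP  NZCV=1001
1: · SUBVC
2: · MOVLT
3: ✓ MOVCC  r2←0x20
4: ✓ CMP  NZCV=1000
5: · SUBEQ
6: · SUBPL
7: ✓ ADDNE  r0←0xdd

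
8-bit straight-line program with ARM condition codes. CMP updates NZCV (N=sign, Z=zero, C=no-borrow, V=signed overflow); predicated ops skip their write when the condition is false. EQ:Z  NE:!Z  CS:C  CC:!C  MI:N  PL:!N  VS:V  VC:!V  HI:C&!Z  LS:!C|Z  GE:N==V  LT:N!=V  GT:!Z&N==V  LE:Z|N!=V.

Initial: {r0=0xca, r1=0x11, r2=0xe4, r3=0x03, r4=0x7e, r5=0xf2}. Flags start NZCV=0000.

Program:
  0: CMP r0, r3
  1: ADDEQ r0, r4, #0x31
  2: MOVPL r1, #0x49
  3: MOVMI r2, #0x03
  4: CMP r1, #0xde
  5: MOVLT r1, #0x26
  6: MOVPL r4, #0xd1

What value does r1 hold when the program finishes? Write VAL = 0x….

[0] flags=1010 → (cmp)
[1] flags=1010 EQ?F → skip
[2] flags=1010 PL?F → skip
[3] flags=1010 MI?T → r2=0x03
[4] flags=0000 → (cmp)
[5] flags=0000 LT?F → skip
[6] flags=0000 PL?T → r4=0xd1

VAL = 0x11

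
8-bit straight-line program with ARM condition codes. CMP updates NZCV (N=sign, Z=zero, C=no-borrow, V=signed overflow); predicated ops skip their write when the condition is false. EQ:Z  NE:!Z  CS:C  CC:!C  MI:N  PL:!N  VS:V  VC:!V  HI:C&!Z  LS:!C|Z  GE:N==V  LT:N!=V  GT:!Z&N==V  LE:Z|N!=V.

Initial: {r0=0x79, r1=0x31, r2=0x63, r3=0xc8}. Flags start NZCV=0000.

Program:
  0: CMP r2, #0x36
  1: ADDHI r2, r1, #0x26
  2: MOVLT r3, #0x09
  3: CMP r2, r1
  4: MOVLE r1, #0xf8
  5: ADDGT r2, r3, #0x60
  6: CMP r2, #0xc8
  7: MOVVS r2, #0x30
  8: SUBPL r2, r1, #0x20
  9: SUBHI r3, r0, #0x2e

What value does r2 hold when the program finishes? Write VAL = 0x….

VAL = 0x11

[0] flags=0010 → (cmp)
[1] flags=0010 HI?T → r2=0x57
[2] flags=0010 LT?F → skip
[3] flags=0010 → (cmp)
[4] flags=0010 LE?F → skip
[5] flags=0010 GT?T → r2=0x28
[6] flags=0000 → (cmp)
[7] flags=0000 VS?F → skip
[8] flags=0000 PL?T → r2=0x11
[9] flags=0000 HI?F → skip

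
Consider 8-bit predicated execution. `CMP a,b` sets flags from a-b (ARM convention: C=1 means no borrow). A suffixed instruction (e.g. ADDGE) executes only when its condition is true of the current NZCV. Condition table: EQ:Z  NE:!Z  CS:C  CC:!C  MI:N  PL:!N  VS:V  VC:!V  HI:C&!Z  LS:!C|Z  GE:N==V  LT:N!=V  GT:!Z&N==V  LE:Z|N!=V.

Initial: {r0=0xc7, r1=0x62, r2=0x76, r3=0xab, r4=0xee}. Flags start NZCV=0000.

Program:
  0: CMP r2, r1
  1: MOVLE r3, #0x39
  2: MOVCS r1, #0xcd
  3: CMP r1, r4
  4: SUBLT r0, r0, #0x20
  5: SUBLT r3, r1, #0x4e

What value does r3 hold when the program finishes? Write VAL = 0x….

VAL = 0x7f

[0] flags=0010 → (cmp)
[1] flags=0010 LE?F → skip
[2] flags=0010 CS?T → r1=0xcd
[3] flags=1000 → (cmp)
[4] flags=1000 LT?T → r0=0xa7
[5] flags=1000 LT?T → r3=0x7f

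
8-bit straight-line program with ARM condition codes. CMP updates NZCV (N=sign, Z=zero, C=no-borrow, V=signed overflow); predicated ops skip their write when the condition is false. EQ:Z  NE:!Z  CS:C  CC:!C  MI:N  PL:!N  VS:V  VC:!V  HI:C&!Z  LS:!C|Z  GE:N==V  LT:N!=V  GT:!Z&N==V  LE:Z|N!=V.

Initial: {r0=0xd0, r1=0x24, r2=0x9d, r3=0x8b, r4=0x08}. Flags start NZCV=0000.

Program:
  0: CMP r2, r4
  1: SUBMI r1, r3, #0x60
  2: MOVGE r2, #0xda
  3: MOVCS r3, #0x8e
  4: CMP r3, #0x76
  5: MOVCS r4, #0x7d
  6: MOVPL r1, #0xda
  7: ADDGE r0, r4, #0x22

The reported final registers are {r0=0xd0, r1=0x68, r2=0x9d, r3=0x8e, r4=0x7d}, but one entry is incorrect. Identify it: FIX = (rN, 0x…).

FIX = (r1, 0xda)

0: ✓ CMP  NZCV=1010
1: ✓ SUBMI  r1←0x2b
2: · MOVGE
3: ✓ MOVCS  r3←0x8e
4: ✓ CMP  NZCV=0011
5: ✓ MOVCS  r4←0x7d
6: ✓ MOVPL  r1←0xda
7: · ADDGE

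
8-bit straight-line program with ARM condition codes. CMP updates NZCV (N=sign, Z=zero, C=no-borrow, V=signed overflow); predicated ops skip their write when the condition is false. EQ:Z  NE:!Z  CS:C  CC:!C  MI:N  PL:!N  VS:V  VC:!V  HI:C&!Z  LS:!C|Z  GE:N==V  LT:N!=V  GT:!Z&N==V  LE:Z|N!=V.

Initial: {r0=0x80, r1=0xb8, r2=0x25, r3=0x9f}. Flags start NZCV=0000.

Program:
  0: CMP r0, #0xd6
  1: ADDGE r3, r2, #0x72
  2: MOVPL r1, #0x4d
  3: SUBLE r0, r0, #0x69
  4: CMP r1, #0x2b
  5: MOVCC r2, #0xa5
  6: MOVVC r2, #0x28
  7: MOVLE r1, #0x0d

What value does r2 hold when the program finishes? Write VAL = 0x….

[0] flags=1000 → (cmp)
[1] flags=1000 GE?F → skip
[2] flags=1000 PL?F → skip
[3] flags=1000 LE?T → r0=0x17
[4] flags=1010 → (cmp)
[5] flags=1010 CC?F → skip
[6] flags=1010 VC?T → r2=0x28
[7] flags=1010 LE?T → r1=0x0d

VAL = 0x28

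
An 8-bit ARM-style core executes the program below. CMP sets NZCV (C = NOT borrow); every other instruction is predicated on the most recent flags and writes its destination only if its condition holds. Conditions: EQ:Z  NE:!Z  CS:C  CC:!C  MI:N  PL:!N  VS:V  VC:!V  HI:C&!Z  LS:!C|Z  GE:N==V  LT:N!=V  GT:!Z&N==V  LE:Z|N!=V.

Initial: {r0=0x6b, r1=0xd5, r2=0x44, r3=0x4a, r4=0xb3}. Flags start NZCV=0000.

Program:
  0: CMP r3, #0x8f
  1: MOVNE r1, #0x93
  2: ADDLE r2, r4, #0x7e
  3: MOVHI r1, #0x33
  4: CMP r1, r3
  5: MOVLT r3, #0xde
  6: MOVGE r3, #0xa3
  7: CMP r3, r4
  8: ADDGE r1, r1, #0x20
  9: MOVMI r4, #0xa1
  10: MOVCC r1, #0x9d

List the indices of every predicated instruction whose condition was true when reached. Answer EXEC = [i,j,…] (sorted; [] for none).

EXEC = [1,5,8]

0: ✓ CMP  NZCV=1001
1: ✓ MOVNE  r1←0x93
2: · ADDLE
3: · MOVHI
4: ✓ CMP  NZCV=0011
5: ✓ MOVLT  r3←0xde
6: · MOVGE
7: ✓ CMP  NZCV=0010
8: ✓ ADDGE  r1←0xb3
9: · MOVMI
10: · MOVCC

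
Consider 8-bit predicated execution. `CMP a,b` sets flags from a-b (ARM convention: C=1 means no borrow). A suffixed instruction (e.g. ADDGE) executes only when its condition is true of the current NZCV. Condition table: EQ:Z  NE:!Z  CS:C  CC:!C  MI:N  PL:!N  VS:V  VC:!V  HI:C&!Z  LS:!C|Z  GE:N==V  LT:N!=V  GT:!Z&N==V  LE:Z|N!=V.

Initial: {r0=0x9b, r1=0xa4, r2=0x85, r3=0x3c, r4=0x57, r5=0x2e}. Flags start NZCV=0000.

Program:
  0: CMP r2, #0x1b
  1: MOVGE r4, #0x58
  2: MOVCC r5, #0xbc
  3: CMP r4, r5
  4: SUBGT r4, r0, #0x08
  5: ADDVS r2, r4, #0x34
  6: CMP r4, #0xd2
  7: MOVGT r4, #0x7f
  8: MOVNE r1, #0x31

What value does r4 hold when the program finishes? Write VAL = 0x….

0: ✓ CMP  NZCV=0011
1: · MOVGE
2: · MOVCC
3: ✓ CMP  NZCV=0010
4: ✓ SUBGT  r4←0x93
5: · ADDVS
6: ✓ CMP  NZCV=1000
7: · MOVGT
8: ✓ MOVNE  r1←0x31

VAL = 0x93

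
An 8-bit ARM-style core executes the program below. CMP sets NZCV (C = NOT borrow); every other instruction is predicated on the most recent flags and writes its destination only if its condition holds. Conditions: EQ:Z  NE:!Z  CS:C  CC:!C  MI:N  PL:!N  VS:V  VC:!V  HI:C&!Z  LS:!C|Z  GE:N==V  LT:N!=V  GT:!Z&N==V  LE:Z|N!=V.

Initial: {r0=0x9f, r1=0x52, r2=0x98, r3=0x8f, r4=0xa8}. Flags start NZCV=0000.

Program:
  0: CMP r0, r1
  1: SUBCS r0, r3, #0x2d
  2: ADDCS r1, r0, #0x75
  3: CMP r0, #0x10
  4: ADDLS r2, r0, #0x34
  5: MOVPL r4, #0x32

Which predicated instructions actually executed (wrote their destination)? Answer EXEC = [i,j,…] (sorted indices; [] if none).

0: ✓ CMP  NZCV=0011
1: ✓ SUBCS  r0←0x62
2: ✓ ADDCS  r1←0xd7
3: ✓ CMP  NZCV=0010
4: · ADDLS
5: ✓ MOVPL  r4←0x32

EXEC = [1,2,5]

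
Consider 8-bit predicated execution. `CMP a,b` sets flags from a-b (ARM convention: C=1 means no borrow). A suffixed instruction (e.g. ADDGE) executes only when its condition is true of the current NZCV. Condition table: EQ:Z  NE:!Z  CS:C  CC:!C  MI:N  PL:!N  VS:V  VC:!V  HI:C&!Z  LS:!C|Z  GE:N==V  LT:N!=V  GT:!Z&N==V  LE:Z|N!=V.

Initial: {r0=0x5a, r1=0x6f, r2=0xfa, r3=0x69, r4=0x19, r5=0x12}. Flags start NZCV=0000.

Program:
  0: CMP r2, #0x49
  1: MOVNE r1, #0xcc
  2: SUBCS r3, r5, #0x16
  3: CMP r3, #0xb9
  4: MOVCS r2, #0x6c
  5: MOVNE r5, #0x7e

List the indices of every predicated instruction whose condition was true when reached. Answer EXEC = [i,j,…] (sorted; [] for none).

EXEC = [1,2,4,5]

[0] flags=1010 → (cmp)
[1] flags=1010 NE?T → r1=0xcc
[2] flags=1010 CS?T → r3=0xfc
[3] flags=0010 → (cmp)
[4] flags=0010 CS?T → r2=0x6c
[5] flags=0010 NE?T → r5=0x7e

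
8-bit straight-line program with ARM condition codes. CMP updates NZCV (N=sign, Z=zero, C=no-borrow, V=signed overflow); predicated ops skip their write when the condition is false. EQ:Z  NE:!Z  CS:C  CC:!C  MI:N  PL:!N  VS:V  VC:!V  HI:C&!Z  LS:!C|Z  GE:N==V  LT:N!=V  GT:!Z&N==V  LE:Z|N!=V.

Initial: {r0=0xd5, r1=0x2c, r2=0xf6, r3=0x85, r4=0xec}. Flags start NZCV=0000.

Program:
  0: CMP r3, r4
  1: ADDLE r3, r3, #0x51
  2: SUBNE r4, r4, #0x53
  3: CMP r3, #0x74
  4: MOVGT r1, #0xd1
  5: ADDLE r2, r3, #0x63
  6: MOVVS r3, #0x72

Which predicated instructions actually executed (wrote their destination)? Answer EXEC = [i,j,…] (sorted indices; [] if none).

EXEC = [1,2,5,6]

0: ✓ CMP  NZCV=1000
1: ✓ ADDLE  r3←0xd6
2: ✓ SUBNE  r4←0x99
3: ✓ CMP  NZCV=0011
4: · MOVGT
5: ✓ ADDLE  r2←0x39
6: ✓ MOVVS  r3←0x72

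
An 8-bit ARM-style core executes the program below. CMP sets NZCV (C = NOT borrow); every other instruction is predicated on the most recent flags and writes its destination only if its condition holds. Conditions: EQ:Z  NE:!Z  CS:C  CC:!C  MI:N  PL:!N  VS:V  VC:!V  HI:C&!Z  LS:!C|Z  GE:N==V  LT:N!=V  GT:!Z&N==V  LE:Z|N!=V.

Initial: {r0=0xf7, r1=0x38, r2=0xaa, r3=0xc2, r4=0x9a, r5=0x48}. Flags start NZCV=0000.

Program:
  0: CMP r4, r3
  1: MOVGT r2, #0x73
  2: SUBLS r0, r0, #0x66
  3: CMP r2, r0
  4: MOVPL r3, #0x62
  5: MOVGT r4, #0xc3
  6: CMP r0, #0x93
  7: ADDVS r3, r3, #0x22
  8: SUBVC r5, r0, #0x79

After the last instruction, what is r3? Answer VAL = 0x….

[0] flags=1000 → (cmp)
[1] flags=1000 GT?F → skip
[2] flags=1000 LS?T → r0=0x91
[3] flags=0010 → (cmp)
[4] flags=0010 PL?T → r3=0x62
[5] flags=0010 GT?T → r4=0xc3
[6] flags=1000 → (cmp)
[7] flags=1000 VS?F → skip
[8] flags=1000 VC?T → r5=0x18

VAL = 0x62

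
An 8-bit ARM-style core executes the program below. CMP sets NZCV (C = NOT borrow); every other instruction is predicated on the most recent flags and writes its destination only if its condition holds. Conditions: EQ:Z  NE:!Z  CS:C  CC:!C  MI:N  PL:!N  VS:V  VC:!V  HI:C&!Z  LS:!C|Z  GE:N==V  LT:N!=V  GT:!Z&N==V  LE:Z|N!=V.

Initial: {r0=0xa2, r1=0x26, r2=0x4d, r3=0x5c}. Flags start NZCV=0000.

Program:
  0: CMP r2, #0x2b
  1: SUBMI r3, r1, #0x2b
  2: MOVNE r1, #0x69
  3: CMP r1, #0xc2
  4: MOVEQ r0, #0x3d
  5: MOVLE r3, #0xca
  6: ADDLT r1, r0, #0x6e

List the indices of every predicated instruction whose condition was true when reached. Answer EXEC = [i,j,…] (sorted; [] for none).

EXEC = [2]

[0] flags=0010 → (cmp)
[1] flags=0010 MI?F → skip
[2] flags=0010 NE?T → r1=0x69
[3] flags=1001 → (cmp)
[4] flags=1001 EQ?F → skip
[5] flags=1001 LE?F → skip
[6] flags=1001 LT?F → skip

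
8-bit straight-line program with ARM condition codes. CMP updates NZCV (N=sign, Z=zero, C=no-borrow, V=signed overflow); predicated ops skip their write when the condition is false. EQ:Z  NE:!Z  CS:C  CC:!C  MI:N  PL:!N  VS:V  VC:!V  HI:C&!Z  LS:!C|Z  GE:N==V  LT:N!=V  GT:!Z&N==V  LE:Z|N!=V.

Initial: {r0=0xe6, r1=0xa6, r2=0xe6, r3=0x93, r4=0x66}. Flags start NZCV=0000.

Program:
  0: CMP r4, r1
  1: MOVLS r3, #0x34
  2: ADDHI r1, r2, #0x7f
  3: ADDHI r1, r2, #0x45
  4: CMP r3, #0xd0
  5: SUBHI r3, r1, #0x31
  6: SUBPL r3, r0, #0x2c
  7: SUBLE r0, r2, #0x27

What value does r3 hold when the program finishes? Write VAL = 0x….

0: ✓ CMP  NZCV=1001
1: ✓ MOVLS  r3←0x34
2: · ADDHI
3: · ADDHI
4: ✓ CMP  NZCV=0000
5: · SUBHI
6: ✓ SUBPL  r3←0xba
7: · SUBLE

VAL = 0xba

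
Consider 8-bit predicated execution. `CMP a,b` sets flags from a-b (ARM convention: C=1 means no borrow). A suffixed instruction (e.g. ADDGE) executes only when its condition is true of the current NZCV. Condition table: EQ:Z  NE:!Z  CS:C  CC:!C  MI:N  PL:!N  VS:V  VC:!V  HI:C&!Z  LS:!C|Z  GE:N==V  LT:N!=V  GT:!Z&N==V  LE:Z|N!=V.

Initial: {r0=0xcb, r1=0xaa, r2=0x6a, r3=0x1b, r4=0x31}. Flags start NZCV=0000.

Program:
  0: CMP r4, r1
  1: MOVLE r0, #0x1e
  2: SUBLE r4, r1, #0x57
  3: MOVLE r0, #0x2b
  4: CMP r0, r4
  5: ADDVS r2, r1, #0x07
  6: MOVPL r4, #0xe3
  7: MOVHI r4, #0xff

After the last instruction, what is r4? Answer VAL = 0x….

VAL = 0xff

0: ✓ CMP  NZCV=1001
1: · MOVLE
2: · SUBLE
3: · MOVLE
4: ✓ CMP  NZCV=1010
5: · ADDVS
6: · MOVPL
7: ✓ MOVHI  r4←0xff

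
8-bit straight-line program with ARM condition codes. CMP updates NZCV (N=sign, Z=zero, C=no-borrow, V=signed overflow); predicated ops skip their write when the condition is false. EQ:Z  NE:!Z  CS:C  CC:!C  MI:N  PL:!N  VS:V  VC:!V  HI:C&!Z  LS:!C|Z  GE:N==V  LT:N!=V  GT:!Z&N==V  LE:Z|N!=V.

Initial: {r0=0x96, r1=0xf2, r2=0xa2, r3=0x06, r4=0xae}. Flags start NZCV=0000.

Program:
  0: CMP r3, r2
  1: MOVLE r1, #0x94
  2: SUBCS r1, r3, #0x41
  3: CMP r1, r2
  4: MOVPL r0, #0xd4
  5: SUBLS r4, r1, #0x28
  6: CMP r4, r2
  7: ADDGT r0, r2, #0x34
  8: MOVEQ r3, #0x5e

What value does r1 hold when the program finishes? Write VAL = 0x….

0: ✓ CMP  NZCV=0000
1: · MOVLE
2: · SUBCS
3: ✓ CMP  NZCV=0010
4: ✓ MOVPL  r0←0xd4
5: · SUBLS
6: ✓ CMP  NZCV=0010
7: ✓ ADDGT  r0←0xd6
8: · MOVEQ

VAL = 0xf2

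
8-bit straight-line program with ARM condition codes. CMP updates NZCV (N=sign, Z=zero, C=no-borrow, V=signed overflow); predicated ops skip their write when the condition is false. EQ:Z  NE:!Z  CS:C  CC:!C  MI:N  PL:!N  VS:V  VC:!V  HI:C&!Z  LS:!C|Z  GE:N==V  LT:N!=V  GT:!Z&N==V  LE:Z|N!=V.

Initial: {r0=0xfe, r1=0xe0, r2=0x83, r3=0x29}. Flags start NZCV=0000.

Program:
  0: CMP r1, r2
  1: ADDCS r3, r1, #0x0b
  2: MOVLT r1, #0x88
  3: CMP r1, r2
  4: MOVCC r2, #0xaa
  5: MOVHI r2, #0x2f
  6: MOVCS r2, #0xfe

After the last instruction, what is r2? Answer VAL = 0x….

VAL = 0xfe

0: ✓ CMP  NZCV=0010
1: ✓ ADDCS  r3←0xeb
2: · MOVLT
3: ✓ CMP  NZCV=0010
4: · MOVCC
5: ✓ MOVHI  r2←0x2f
6: ✓ MOVCS  r2←0xfe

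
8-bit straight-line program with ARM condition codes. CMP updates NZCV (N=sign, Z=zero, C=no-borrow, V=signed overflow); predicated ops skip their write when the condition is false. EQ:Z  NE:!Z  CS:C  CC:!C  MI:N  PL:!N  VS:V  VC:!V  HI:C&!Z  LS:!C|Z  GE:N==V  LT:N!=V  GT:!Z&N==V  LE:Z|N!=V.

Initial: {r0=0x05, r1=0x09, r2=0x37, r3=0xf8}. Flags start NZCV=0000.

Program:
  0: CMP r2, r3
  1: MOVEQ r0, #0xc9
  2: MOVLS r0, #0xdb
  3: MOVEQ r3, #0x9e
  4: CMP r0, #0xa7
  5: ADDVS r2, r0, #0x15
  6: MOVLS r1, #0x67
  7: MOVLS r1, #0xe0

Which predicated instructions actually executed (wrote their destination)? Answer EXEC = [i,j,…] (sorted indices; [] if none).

[0] flags=0000 → (cmp)
[1] flags=0000 EQ?F → skip
[2] flags=0000 LS?T → r0=0xdb
[3] flags=0000 EQ?F → skip
[4] flags=0010 → (cmp)
[5] flags=0010 VS?F → skip
[6] flags=0010 LS?F → skip
[7] flags=0010 LS?F → skip

EXEC = [2]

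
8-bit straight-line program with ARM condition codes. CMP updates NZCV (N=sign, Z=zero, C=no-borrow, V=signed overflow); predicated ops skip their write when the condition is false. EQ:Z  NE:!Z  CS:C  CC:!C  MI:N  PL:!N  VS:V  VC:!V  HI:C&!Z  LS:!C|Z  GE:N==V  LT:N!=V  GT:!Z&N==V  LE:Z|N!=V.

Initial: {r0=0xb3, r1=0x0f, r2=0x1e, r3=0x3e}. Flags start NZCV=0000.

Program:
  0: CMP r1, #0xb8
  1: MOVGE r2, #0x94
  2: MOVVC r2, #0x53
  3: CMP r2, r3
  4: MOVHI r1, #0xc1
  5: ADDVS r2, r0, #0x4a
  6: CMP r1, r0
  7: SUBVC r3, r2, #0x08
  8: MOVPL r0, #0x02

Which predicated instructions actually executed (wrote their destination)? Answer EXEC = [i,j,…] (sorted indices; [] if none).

[0] flags=0000 → (cmp)
[1] flags=0000 GE?T → r2=0x94
[2] flags=0000 VC?T → r2=0x53
[3] flags=0010 → (cmp)
[4] flags=0010 HI?T → r1=0xc1
[5] flags=0010 VS?F → skip
[6] flags=0010 → (cmp)
[7] flags=0010 VC?T → r3=0x4b
[8] flags=0010 PL?T → r0=0x02

EXEC = [1,2,4,7,8]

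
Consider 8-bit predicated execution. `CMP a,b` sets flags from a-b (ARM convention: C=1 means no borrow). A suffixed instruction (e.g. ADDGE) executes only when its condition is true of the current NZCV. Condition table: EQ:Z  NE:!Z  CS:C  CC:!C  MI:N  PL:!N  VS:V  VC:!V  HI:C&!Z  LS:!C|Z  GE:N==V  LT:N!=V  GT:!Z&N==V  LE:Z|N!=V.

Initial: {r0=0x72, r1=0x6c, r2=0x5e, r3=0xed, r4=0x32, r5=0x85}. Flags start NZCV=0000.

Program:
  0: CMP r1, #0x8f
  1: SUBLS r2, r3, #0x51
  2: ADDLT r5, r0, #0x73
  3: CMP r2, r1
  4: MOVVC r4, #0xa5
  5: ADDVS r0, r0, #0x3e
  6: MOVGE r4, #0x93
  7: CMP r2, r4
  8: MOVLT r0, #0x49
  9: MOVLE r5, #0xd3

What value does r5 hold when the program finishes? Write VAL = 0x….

VAL = 0xd3

0: ✓ CMP  NZCV=1001
1: ✓ SUBLS  r2←0x9c
2: · ADDLT
3: ✓ CMP  NZCV=0011
4: · MOVVC
5: ✓ ADDVS  r0←0xb0
6: · MOVGE
7: ✓ CMP  NZCV=0011
8: ✓ MOVLT  r0←0x49
9: ✓ MOVLE  r5←0xd3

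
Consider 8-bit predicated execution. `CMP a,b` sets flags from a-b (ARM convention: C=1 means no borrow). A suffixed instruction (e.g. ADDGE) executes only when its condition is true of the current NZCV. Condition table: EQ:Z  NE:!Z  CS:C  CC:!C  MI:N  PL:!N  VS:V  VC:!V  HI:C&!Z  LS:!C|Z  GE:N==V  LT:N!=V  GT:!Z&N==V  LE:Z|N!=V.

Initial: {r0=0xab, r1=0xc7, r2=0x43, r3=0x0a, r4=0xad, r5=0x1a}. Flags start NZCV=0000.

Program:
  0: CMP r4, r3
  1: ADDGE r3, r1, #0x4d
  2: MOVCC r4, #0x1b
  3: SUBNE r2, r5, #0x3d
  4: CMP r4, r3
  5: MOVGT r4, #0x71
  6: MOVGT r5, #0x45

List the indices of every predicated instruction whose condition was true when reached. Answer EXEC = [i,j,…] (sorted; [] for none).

EXEC = [3]

0: ✓ CMP  NZCV=1010
1: · ADDGE
2: · MOVCC
3: ✓ SUBNE  r2←0xdd
4: ✓ CMP  NZCV=1010
5: · MOVGT
6: · MOVGT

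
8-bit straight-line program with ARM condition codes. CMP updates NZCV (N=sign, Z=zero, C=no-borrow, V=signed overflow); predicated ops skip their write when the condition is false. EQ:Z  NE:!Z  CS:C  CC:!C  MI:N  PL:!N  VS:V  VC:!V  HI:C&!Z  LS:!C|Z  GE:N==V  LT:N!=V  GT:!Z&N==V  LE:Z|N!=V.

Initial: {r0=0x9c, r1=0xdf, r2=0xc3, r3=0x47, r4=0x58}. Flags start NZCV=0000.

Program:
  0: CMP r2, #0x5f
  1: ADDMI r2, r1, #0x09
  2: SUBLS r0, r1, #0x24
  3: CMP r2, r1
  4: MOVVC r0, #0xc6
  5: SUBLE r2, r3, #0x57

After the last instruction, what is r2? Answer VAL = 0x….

VAL = 0xf0

[0] flags=0011 → (cmp)
[1] flags=0011 MI?F → skip
[2] flags=0011 LS?F → skip
[3] flags=1000 → (cmp)
[4] flags=1000 VC?T → r0=0xc6
[5] flags=1000 LE?T → r2=0xf0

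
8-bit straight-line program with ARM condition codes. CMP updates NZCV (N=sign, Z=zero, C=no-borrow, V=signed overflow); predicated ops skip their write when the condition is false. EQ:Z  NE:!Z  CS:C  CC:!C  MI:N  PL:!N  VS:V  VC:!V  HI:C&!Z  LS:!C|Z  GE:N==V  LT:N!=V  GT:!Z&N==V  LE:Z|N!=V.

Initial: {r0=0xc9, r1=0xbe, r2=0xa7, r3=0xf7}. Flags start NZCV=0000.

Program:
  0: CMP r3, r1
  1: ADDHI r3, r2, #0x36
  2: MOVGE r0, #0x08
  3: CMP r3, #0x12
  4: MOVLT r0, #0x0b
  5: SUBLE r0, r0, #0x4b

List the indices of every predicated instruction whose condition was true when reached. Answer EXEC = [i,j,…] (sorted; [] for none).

0: ✓ CMP  NZCV=0010
1: ✓ ADDHI  r3←0xdd
2: ✓ MOVGE  r0←0x08
3: ✓ CMP  NZCV=1010
4: ✓ MOVLT  r0←0x0b
5: ✓ SUBLE  r0←0xc0

EXEC = [1,2,4,5]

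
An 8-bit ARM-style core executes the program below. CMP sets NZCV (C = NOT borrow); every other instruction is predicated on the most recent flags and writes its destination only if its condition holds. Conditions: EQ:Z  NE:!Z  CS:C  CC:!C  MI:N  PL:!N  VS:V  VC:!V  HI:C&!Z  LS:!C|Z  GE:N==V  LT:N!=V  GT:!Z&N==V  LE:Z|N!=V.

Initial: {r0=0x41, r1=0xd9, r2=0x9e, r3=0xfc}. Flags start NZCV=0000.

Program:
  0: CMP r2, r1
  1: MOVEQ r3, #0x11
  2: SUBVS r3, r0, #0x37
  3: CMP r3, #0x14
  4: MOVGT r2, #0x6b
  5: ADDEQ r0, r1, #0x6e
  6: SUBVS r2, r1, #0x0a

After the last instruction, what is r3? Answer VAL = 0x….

[0] flags=1000 → (cmp)
[1] flags=1000 EQ?F → skip
[2] flags=1000 VS?F → skip
[3] flags=1010 → (cmp)
[4] flags=1010 GT?F → skip
[5] flags=1010 EQ?F → skip
[6] flags=1010 VS?F → skip

VAL = 0xfc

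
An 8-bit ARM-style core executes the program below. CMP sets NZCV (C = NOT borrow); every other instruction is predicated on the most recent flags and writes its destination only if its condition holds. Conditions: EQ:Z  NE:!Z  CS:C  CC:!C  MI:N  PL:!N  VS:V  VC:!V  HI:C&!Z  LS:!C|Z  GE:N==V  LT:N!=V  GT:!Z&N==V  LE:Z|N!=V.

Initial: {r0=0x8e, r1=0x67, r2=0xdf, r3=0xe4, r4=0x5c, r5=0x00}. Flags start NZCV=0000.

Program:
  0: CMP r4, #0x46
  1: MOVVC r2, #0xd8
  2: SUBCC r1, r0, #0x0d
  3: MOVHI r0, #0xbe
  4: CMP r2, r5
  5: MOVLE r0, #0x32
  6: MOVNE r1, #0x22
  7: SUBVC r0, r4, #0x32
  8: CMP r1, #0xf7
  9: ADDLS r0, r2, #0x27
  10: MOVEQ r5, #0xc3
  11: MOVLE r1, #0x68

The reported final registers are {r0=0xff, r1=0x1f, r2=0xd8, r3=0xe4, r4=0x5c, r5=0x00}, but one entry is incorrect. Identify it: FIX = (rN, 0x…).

0: ✓ CMP  NZCV=0010
1: ✓ MOVVC  r2←0xd8
2: · SUBCC
3: ✓ MOVHI  r0←0xbe
4: ✓ CMP  NZCV=1010
5: ✓ MOVLE  r0←0x32
6: ✓ MOVNE  r1←0x22
7: ✓ SUBVC  r0←0x2a
8: ✓ CMP  NZCV=0000
9: ✓ ADDLS  r0←0xff
10: · MOVEQ
11: · MOVLE

FIX = (r1, 0x22)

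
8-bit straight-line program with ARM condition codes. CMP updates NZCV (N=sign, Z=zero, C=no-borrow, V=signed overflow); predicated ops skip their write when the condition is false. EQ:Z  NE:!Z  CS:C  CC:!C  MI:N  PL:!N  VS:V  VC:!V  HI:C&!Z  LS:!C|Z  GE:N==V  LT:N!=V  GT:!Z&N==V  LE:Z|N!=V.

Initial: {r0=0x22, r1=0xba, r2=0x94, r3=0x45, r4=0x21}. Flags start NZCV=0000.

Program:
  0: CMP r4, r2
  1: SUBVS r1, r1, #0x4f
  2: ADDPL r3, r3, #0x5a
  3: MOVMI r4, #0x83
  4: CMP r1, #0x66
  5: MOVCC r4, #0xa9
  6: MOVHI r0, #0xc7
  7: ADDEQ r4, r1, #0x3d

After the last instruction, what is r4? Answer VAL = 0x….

VAL = 0x83

0: ✓ CMP  NZCV=1001
1: ✓ SUBVS  r1←0x6b
2: · ADDPL
3: ✓ MOVMI  r4←0x83
4: ✓ CMP  NZCV=0010
5: · MOVCC
6: ✓ MOVHI  r0←0xc7
7: · ADDEQ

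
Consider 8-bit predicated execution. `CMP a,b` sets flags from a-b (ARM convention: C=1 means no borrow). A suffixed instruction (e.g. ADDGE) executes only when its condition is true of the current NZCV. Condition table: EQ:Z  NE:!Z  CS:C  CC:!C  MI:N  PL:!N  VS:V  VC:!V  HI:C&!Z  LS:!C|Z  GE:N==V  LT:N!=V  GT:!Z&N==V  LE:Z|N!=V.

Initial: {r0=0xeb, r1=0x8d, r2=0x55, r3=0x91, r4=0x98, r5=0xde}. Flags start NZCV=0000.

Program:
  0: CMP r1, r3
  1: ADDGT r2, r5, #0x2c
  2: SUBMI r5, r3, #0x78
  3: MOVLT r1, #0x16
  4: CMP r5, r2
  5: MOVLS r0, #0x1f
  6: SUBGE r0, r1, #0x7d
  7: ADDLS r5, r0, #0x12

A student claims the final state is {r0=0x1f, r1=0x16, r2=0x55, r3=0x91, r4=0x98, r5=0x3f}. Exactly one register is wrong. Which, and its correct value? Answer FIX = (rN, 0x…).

[0] flags=1000 → (cmp)
[1] flags=1000 GT?F → skip
[2] flags=1000 MI?T → r5=0x19
[3] flags=1000 LT?T → r1=0x16
[4] flags=1000 → (cmp)
[5] flags=1000 LS?T → r0=0x1f
[6] flags=1000 GE?F → skip
[7] flags=1000 LS?T → r5=0x31

FIX = (r5, 0x31)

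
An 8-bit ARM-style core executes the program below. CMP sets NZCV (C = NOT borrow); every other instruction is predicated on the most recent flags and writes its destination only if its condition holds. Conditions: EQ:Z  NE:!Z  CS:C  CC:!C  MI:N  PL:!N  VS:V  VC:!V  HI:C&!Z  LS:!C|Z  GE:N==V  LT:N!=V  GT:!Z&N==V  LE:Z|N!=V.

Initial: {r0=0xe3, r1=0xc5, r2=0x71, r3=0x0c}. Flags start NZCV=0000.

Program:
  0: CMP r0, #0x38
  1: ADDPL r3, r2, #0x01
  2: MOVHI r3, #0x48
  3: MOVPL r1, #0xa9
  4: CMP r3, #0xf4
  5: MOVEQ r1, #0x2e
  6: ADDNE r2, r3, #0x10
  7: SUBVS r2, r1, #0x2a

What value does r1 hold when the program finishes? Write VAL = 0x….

[0] flags=1010 → (cmp)
[1] flags=1010 PL?F → skip
[2] flags=1010 HI?T → r3=0x48
[3] flags=1010 PL?F → skip
[4] flags=0000 → (cmp)
[5] flags=0000 EQ?F → skip
[6] flags=0000 NE?T → r2=0x58
[7] flags=0000 VS?F → skip

VAL = 0xc5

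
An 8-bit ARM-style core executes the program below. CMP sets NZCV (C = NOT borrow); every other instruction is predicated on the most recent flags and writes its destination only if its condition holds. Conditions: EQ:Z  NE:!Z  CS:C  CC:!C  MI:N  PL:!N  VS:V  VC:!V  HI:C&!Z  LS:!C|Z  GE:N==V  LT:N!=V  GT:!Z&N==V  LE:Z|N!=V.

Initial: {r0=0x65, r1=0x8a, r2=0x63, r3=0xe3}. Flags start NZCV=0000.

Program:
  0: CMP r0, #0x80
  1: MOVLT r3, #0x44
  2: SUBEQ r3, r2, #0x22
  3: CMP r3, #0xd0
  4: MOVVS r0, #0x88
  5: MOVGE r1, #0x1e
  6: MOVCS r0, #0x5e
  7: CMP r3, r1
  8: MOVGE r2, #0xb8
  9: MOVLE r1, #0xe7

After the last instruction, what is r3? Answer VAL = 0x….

VAL = 0xe3

0: ✓ CMP  NZCV=1001
1: · MOVLT
2: · SUBEQ
3: ✓ CMP  NZCV=0010
4: · MOVVS
5: ✓ MOVGE  r1←0x1e
6: ✓ MOVCS  r0←0x5e
7: ✓ CMP  NZCV=1010
8: · MOVGE
9: ✓ MOVLE  r1←0xe7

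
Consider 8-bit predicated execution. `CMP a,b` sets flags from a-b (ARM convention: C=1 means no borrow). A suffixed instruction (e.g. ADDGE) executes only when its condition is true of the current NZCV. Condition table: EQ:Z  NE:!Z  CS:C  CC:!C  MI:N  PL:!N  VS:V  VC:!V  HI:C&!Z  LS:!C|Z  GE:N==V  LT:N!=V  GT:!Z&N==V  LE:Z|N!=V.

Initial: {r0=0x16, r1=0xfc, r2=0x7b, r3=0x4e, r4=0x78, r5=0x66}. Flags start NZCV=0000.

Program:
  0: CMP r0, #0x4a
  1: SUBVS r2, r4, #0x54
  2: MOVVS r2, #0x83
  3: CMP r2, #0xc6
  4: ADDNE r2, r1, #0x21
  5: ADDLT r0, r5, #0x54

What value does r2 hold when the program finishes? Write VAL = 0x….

VAL = 0x1d

[0] flags=1000 → (cmp)
[1] flags=1000 VS?F → skip
[2] flags=1000 VS?F → skip
[3] flags=1001 → (cmp)
[4] flags=1001 NE?T → r2=0x1d
[5] flags=1001 LT?F → skip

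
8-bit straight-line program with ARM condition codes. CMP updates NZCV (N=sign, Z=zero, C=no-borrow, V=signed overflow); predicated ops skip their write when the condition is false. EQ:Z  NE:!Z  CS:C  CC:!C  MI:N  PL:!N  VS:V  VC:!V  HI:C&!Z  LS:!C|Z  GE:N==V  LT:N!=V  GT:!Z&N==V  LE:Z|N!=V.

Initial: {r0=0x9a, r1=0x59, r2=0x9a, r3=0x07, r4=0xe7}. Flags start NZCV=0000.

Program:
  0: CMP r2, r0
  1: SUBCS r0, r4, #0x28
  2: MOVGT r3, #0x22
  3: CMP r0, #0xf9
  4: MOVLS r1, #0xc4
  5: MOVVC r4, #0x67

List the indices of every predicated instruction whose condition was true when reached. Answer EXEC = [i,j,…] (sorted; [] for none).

EXEC = [1,4,5]

[0] flags=0110 → (cmp)
[1] flags=0110 CS?T → r0=0xbf
[2] flags=0110 GT?F → skip
[3] flags=1000 → (cmp)
[4] flags=1000 LS?T → r1=0xc4
[5] flags=1000 VC?T → r4=0x67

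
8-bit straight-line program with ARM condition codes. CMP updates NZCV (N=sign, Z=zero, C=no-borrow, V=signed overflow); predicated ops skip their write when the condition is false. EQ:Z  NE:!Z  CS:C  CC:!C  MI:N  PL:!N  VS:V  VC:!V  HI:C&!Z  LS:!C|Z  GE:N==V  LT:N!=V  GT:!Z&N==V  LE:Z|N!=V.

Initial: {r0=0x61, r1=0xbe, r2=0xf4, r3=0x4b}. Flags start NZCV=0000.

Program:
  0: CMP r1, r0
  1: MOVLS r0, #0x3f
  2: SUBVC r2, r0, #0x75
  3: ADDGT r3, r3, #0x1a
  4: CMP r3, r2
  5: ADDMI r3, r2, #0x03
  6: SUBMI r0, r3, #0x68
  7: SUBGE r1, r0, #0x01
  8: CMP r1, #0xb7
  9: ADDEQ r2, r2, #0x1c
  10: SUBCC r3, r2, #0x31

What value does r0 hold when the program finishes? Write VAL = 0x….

[0] flags=0011 → (cmp)
[1] flags=0011 LS?F → skip
[2] flags=0011 VC?F → skip
[3] flags=0011 GT?F → skip
[4] flags=0000 → (cmp)
[5] flags=0000 MI?F → skip
[6] flags=0000 MI?F → skip
[7] flags=0000 GE?T → r1=0x60
[8] flags=1001 → (cmp)
[9] flags=1001 EQ?F → skip
[10] flags=1001 CC?T → r3=0xc3

VAL = 0x61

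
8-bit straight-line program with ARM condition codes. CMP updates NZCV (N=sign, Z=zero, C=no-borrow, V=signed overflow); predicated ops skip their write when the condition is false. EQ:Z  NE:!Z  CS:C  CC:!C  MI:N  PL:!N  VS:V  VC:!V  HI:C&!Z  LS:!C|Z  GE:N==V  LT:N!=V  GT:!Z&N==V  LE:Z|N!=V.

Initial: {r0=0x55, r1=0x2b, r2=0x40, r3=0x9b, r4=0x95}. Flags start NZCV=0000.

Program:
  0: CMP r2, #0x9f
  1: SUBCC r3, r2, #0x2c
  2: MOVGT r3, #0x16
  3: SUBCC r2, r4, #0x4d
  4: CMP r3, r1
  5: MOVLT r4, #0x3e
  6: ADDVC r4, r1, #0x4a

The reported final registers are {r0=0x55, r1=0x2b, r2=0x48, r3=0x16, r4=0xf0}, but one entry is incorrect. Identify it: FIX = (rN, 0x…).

[0] flags=1001 → (cmp)
[1] flags=1001 CC?T → r3=0x14
[2] flags=1001 GT?T → r3=0x16
[3] flags=1001 CC?T → r2=0x48
[4] flags=1000 → (cmp)
[5] flags=1000 LT?T → r4=0x3e
[6] flags=1000 VC?T → r4=0x75

FIX = (r4, 0x75)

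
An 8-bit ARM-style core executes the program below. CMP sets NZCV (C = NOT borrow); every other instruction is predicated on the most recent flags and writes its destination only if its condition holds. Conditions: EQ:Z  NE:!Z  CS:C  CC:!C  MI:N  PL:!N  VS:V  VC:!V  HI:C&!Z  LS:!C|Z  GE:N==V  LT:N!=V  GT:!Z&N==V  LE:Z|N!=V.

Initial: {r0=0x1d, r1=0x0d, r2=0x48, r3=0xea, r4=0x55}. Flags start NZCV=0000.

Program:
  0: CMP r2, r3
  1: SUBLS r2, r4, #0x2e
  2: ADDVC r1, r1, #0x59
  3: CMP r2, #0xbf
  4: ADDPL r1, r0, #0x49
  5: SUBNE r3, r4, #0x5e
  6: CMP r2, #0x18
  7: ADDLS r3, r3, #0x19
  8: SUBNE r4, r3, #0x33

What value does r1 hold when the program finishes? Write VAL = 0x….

VAL = 0x66

0: ✓ CMP  NZCV=0000
1: ✓ SUBLS  r2←0x27
2: ✓ ADDVC  r1←0x66
3: ✓ CMP  NZCV=0000
4: ✓ ADDPL  r1←0x66
5: ✓ SUBNE  r3←0xf7
6: ✓ CMP  NZCV=0010
7: · ADDLS
8: ✓ SUBNE  r4←0xc4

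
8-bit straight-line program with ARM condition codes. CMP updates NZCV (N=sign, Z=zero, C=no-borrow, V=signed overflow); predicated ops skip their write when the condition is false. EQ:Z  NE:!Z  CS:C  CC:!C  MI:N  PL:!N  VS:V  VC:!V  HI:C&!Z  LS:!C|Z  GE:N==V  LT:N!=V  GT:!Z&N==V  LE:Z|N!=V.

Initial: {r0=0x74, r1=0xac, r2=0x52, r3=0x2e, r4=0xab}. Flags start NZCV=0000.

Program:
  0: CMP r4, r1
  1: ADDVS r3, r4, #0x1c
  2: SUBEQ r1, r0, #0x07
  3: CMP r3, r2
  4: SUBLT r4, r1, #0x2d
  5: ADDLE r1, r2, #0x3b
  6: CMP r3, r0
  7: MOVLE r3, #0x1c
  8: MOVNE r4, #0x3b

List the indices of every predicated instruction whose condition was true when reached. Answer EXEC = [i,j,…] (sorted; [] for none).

[0] flags=1000 → (cmp)
[1] flags=1000 VS?F → skip
[2] flags=1000 EQ?F → skip
[3] flags=1000 → (cmp)
[4] flags=1000 LT?T → r4=0x7f
[5] flags=1000 LE?T → r1=0x8d
[6] flags=1000 → (cmp)
[7] flags=1000 LE?T → r3=0x1c
[8] flags=1000 NE?T → r4=0x3b

EXEC = [4,5,7,8]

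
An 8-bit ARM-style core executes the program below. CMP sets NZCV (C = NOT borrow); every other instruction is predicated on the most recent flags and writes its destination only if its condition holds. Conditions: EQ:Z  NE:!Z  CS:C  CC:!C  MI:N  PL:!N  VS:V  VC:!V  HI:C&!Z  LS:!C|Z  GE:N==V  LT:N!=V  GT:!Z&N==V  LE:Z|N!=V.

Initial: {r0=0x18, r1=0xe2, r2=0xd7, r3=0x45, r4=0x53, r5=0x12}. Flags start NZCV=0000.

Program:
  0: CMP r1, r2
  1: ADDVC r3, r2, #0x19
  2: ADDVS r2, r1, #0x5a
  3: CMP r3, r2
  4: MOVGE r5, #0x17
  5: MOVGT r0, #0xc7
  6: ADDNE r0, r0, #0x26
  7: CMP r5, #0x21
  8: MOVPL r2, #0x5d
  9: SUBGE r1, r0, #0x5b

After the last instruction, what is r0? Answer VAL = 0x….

[0] flags=0010 → (cmp)
[1] flags=0010 VC?T → r3=0xf0
[2] flags=0010 VS?F → skip
[3] flags=0010 → (cmp)
[4] flags=0010 GE?T → r5=0x17
[5] flags=0010 GT?T → r0=0xc7
[6] flags=0010 NE?T → r0=0xed
[7] flags=1000 → (cmp)
[8] flags=1000 PL?F → skip
[9] flags=1000 GE?F → skip

VAL = 0xed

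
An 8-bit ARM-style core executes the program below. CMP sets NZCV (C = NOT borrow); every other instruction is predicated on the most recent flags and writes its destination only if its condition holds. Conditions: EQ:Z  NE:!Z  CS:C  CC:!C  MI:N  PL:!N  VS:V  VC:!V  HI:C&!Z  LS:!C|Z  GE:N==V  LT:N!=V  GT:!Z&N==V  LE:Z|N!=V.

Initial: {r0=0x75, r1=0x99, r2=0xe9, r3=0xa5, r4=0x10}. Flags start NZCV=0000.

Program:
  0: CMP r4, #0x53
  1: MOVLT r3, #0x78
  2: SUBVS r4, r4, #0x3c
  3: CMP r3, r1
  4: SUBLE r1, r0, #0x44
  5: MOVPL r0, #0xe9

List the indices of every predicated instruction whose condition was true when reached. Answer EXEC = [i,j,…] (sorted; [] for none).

EXEC = [1]

[0] flags=1000 → (cmp)
[1] flags=1000 LT?T → r3=0x78
[2] flags=1000 VS?F → skip
[3] flags=1001 → (cmp)
[4] flags=1001 LE?F → skip
[5] flags=1001 PL?F → skip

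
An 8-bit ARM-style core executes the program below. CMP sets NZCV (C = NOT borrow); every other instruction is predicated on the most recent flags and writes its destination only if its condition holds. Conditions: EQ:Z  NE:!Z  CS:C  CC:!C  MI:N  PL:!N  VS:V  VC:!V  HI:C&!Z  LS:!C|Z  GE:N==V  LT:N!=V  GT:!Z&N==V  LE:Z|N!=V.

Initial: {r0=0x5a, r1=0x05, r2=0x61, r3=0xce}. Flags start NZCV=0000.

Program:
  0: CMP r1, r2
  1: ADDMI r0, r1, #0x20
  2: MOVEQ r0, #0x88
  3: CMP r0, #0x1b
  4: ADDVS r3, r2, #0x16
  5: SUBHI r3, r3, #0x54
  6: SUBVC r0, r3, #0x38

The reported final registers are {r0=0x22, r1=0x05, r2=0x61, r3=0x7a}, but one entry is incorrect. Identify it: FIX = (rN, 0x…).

FIX = (r0, 0x42)

[0] flags=1000 → (cmp)
[1] flags=1000 MI?T → r0=0x25
[2] flags=1000 EQ?F → skip
[3] flags=0010 → (cmp)
[4] flags=0010 VS?F → skip
[5] flags=0010 HI?T → r3=0x7a
[6] flags=0010 VC?T → r0=0x42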